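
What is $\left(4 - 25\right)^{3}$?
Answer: $-9261$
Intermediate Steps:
$\left(4 - 25\right)^{3} = \left(-21\right)^{3} = -9261$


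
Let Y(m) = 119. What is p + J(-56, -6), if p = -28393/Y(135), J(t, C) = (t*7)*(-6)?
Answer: 251495/119 ≈ 2113.4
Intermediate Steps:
J(t, C) = -42*t (J(t, C) = (7*t)*(-6) = -42*t)
p = -28393/119 ≈ -238.60
p + J(-56, -6) = -28393/119 - 42*(-56) = -28393/119 + 2352 = 251495/119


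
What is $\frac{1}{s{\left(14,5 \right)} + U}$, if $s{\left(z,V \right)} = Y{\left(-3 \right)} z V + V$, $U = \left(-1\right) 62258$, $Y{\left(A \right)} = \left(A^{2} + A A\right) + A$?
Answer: $- \frac{1}{61203} \approx -1.6339 \cdot 10^{-5}$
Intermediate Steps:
$Y{\left(A \right)} = A + 2 A^{2}$ ($Y{\left(A \right)} = \left(A^{2} + A^{2}\right) + A = 2 A^{2} + A = A + 2 A^{2}$)
$U = -62258$
$s{\left(z,V \right)} = V + 15 V z$ ($s{\left(z,V \right)} = - 3 \left(1 + 2 \left(-3\right)\right) z V + V = - 3 \left(1 - 6\right) z V + V = \left(-3\right) \left(-5\right) z V + V = 15 z V + V = 15 V z + V = V + 15 V z$)
$\frac{1}{s{\left(14,5 \right)} + U} = \frac{1}{5 \left(1 + 15 \cdot 14\right) - 62258} = \frac{1}{5 \left(1 + 210\right) - 62258} = \frac{1}{5 \cdot 211 - 62258} = \frac{1}{1055 - 62258} = \frac{1}{-61203} = - \frac{1}{61203}$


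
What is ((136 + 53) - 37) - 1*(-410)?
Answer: 562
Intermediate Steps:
((136 + 53) - 37) - 1*(-410) = (189 - 37) + 410 = 152 + 410 = 562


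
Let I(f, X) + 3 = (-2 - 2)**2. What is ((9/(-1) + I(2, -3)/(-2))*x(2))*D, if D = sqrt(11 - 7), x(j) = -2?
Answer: 62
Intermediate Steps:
D = 2 (D = sqrt(4) = 2)
I(f, X) = 13 (I(f, X) = -3 + (-2 - 2)**2 = -3 + (-4)**2 = -3 + 16 = 13)
((9/(-1) + I(2, -3)/(-2))*x(2))*D = ((9/(-1) + 13/(-2))*(-2))*2 = ((9*(-1) + 13*(-1/2))*(-2))*2 = ((-9 - 13/2)*(-2))*2 = -31/2*(-2)*2 = 31*2 = 62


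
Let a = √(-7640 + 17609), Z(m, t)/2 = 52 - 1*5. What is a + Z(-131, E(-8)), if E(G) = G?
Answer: 94 + √9969 ≈ 193.84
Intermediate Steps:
Z(m, t) = 94 (Z(m, t) = 2*(52 - 1*5) = 2*(52 - 5) = 2*47 = 94)
a = √9969 ≈ 99.845
a + Z(-131, E(-8)) = √9969 + 94 = 94 + √9969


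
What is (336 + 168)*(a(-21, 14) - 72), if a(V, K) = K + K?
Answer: -22176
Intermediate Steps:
a(V, K) = 2*K
(336 + 168)*(a(-21, 14) - 72) = (336 + 168)*(2*14 - 72) = 504*(28 - 72) = 504*(-44) = -22176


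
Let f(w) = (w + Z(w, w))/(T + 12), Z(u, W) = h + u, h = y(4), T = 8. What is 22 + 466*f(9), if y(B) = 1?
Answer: 4647/10 ≈ 464.70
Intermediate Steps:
h = 1
Z(u, W) = 1 + u
f(w) = 1/20 + w/10 (f(w) = (w + (1 + w))/(8 + 12) = (1 + 2*w)/20 = (1 + 2*w)*(1/20) = 1/20 + w/10)
22 + 466*f(9) = 22 + 466*(1/20 + (1/10)*9) = 22 + 466*(1/20 + 9/10) = 22 + 466*(19/20) = 22 + 4427/10 = 4647/10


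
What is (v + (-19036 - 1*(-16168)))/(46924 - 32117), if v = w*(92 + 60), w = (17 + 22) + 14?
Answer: 5188/14807 ≈ 0.35037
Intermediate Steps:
w = 53 (w = 39 + 14 = 53)
v = 8056 (v = 53*(92 + 60) = 53*152 = 8056)
(v + (-19036 - 1*(-16168)))/(46924 - 32117) = (8056 + (-19036 - 1*(-16168)))/(46924 - 32117) = (8056 + (-19036 + 16168))/14807 = (8056 - 2868)*(1/14807) = 5188*(1/14807) = 5188/14807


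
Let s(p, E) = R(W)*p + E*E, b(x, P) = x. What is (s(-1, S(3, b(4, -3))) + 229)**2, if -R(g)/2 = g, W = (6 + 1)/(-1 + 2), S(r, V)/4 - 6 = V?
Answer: 3396649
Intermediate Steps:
S(r, V) = 24 + 4*V
W = 7 (W = 7/1 = 7*1 = 7)
R(g) = -2*g
s(p, E) = E**2 - 14*p (s(p, E) = (-2*7)*p + E*E = -14*p + E**2 = E**2 - 14*p)
(s(-1, S(3, b(4, -3))) + 229)**2 = (((24 + 4*4)**2 - 14*(-1)) + 229)**2 = (((24 + 16)**2 + 14) + 229)**2 = ((40**2 + 14) + 229)**2 = ((1600 + 14) + 229)**2 = (1614 + 229)**2 = 1843**2 = 3396649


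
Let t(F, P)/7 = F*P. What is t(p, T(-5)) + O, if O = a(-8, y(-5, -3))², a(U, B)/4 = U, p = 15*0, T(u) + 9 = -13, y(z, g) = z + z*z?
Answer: 1024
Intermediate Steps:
y(z, g) = z + z²
T(u) = -22 (T(u) = -9 - 13 = -22)
p = 0
a(U, B) = 4*U
t(F, P) = 7*F*P (t(F, P) = 7*(F*P) = 7*F*P)
O = 1024 (O = (4*(-8))² = (-32)² = 1024)
t(p, T(-5)) + O = 7*0*(-22) + 1024 = 0 + 1024 = 1024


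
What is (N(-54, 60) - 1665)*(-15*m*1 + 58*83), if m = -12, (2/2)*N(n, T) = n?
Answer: -8584686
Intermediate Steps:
N(n, T) = n
(N(-54, 60) - 1665)*(-15*m*1 + 58*83) = (-54 - 1665)*(-15*(-12)*1 + 58*83) = -1719*(180*1 + 4814) = -1719*(180 + 4814) = -1719*4994 = -8584686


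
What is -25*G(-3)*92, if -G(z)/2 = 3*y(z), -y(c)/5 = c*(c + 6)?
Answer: 621000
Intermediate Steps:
y(c) = -5*c*(6 + c) (y(c) = -5*c*(c + 6) = -5*c*(6 + c))
G(z) = 30*z*(6 + z) (G(z) = -6*(-5*z*(6 + z)) = -(-30)*z*(6 + z) = 30*z*(6 + z))
-25*G(-3)*92 = -750*(-3)*(6 - 3)*92 = -750*(-3)*3*92 = -25*(-270)*92 = 6750*92 = 621000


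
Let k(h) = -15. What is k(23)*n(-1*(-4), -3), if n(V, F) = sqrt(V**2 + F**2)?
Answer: -75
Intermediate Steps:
n(V, F) = sqrt(F**2 + V**2)
k(23)*n(-1*(-4), -3) = -15*sqrt((-3)**2 + (-1*(-4))**2) = -15*sqrt(9 + 4**2) = -15*sqrt(9 + 16) = -15*sqrt(25) = -15*5 = -75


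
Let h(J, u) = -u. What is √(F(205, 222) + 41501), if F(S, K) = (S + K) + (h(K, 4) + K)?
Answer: √42146 ≈ 205.29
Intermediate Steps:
F(S, K) = -4 + S + 2*K (F(S, K) = (S + K) + (-1*4 + K) = (K + S) + (-4 + K) = -4 + S + 2*K)
√(F(205, 222) + 41501) = √((-4 + 205 + 2*222) + 41501) = √((-4 + 205 + 444) + 41501) = √(645 + 41501) = √42146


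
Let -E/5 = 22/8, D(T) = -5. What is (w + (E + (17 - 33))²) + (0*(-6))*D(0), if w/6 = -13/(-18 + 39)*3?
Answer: 97879/112 ≈ 873.92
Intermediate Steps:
E = -55/4 (E = -110/8 = -5*11/4 = -55/4 ≈ -13.750)
w = -78/7 (w = 6*(-13/(-18 + 39)*3) = 6*(-13/21*3) = 6*(-13/7) = -78/7 ≈ -11.143)
(w + (E + (17 - 33))²) + (0*(-6))*D(0) = (-78/7 + (-55/4 + (17 - 33))²) + (0*(-6))*(-5) = (-78/7 + (-55/4 - 16)²) + 0*(-5) = (-78/7 + (-119/4)²) + 0 = (-78/7 + 14161/16) + 0 = 97879/112 + 0 = 97879/112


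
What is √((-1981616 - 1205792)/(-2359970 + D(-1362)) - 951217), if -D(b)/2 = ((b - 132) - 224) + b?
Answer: I*√1317533907681817305/1176905 ≈ 975.3*I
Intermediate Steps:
D(b) = 712 - 4*b (D(b) = -2*(((b - 132) - 224) + b) = -2*(((-132 + b) - 224) + b) = -2*((-356 + b) + b) = -2*(-356 + 2*b) = 712 - 4*b)
√((-1981616 - 1205792)/(-2359970 + D(-1362)) - 951217) = √((-1981616 - 1205792)/(-2359970 + (712 - 4*(-1362))) - 951217) = √(-3187408/(-2359970 + (712 + 5448)) - 951217) = √(-3187408/(-2359970 + 6160) - 951217) = √(-3187408/(-2353810) - 951217) = √(-3187408*(-1/2353810) - 951217) = √(1593704/1176905 - 951217) = √(-1119490449681/1176905) = I*√1317533907681817305/1176905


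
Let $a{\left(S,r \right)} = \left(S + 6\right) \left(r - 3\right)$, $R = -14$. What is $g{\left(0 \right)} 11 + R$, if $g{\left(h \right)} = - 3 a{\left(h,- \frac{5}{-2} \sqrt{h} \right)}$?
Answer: $580$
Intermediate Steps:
$a{\left(S,r \right)} = \left(-3 + r\right) \left(6 + S\right)$ ($a{\left(S,r \right)} = \left(6 + S\right) \left(-3 + r\right) = \left(-3 + r\right) \left(6 + S\right)$)
$g{\left(h \right)} = 54 - 45 \sqrt{h} + 9 h - \frac{15 h^{\frac{3}{2}}}{2}$ ($g{\left(h \right)} = - 3 \left(-18 - 3 h + 6 - \frac{5}{-2} \sqrt{h} + h - \frac{5}{-2} \sqrt{h}\right) = - 3 \left(-18 - 3 h + 6 \left(-5\right) \left(- \frac{1}{2}\right) \sqrt{h} + h \left(-5\right) \left(- \frac{1}{2}\right) \sqrt{h}\right) = - 3 \left(-18 - 3 h + 6 \frac{5 \sqrt{h}}{2} + h \frac{5 \sqrt{h}}{2}\right) = - 3 \left(-18 - 3 h + 15 \sqrt{h} + \frac{5 h^{\frac{3}{2}}}{2}\right) = 54 - 45 \sqrt{h} + 9 h - \frac{15 h^{\frac{3}{2}}}{2}$)
$g{\left(0 \right)} 11 + R = \left(54 - 45 \sqrt{0} + 9 \cdot 0 - \frac{15 \cdot 0^{\frac{3}{2}}}{2}\right) 11 - 14 = \left(54 - 0 + 0 - 0\right) 11 - 14 = \left(54 + 0 + 0 + 0\right) 11 - 14 = 54 \cdot 11 - 14 = 594 - 14 = 580$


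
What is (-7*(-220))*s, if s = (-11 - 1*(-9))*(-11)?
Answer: 33880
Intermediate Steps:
s = 22 (s = (-11 + 9)*(-11) = -2*(-11) = 22)
(-7*(-220))*s = -7*(-220)*22 = 1540*22 = 33880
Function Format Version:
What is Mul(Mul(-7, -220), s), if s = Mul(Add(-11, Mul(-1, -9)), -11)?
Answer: 33880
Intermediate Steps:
s = 22 (s = Mul(Add(-11, 9), -11) = Mul(-2, -11) = 22)
Mul(Mul(-7, -220), s) = Mul(Mul(-7, -220), 22) = Mul(1540, 22) = 33880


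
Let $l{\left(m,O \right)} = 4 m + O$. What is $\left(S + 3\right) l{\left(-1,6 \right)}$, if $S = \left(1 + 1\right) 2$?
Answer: $14$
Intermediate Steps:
$l{\left(m,O \right)} = O + 4 m$
$S = 4$ ($S = 2 \cdot 2 = 4$)
$\left(S + 3\right) l{\left(-1,6 \right)} = \left(4 + 3\right) \left(6 + 4 \left(-1\right)\right) = 7 \left(6 - 4\right) = 7 \cdot 2 = 14$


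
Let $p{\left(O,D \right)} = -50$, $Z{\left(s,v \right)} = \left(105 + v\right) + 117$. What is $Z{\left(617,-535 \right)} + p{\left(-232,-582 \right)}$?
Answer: $-363$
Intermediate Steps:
$Z{\left(s,v \right)} = 222 + v$
$Z{\left(617,-535 \right)} + p{\left(-232,-582 \right)} = \left(222 - 535\right) - 50 = -313 - 50 = -363$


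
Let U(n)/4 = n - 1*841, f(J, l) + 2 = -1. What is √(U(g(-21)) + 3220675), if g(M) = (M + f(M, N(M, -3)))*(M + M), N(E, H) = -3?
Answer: 3*√357927 ≈ 1794.8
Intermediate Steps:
f(J, l) = -3 (f(J, l) = -2 - 1 = -3)
g(M) = 2*M*(-3 + M) (g(M) = (M - 3)*(M + M) = (-3 + M)*(2*M) = 2*M*(-3 + M))
U(n) = -3364 + 4*n (U(n) = 4*(n - 1*841) = 4*(n - 841) = 4*(-841 + n) = -3364 + 4*n)
√(U(g(-21)) + 3220675) = √((-3364 + 4*(2*(-21)*(-3 - 21))) + 3220675) = √((-3364 + 4*(2*(-21)*(-24))) + 3220675) = √((-3364 + 4*1008) + 3220675) = √((-3364 + 4032) + 3220675) = √(668 + 3220675) = √3221343 = 3*√357927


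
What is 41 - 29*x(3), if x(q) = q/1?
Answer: -46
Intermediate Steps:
x(q) = q (x(q) = q*1 = q)
41 - 29*x(3) = 41 - 29*3 = 41 - 87 = -46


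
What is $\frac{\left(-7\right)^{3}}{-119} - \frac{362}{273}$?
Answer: $\frac{7223}{4641} \approx 1.5563$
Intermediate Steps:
$\frac{\left(-7\right)^{3}}{-119} - \frac{362}{273} = \left(-343\right) \left(- \frac{1}{119}\right) - \frac{362}{273} = \frac{49}{17} - \frac{362}{273} = \frac{7223}{4641}$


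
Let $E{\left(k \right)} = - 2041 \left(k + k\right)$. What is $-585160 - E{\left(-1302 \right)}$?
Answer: $-5899924$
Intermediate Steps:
$E{\left(k \right)} = - 4082 k$ ($E{\left(k \right)} = - 2041 \cdot 2 k = - 4082 k$)
$-585160 - E{\left(-1302 \right)} = -585160 - \left(-4082\right) \left(-1302\right) = -585160 - 5314764 = -5899924$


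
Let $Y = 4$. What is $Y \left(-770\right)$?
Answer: $-3080$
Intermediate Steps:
$Y \left(-770\right) = 4 \left(-770\right) = -3080$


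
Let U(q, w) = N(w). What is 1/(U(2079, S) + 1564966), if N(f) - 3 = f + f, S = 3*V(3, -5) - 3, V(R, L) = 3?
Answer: 1/1564981 ≈ 6.3899e-7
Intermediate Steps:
S = 6 (S = 3*3 - 3 = 9 - 3 = 6)
N(f) = 3 + 2*f (N(f) = 3 + (f + f) = 3 + 2*f)
U(q, w) = 3 + 2*w
1/(U(2079, S) + 1564966) = 1/((3 + 2*6) + 1564966) = 1/((3 + 12) + 1564966) = 1/(15 + 1564966) = 1/1564981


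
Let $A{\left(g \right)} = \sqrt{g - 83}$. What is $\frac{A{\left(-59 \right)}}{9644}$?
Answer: $\frac{i \sqrt{142}}{9644} \approx 0.0012356 i$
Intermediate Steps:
$A{\left(g \right)} = \sqrt{-83 + g}$
$\frac{A{\left(-59 \right)}}{9644} = \frac{\sqrt{-83 - 59}}{9644} = \sqrt{-142} \cdot \frac{1}{9644} = i \sqrt{142} \cdot \frac{1}{9644} = \frac{i \sqrt{142}}{9644}$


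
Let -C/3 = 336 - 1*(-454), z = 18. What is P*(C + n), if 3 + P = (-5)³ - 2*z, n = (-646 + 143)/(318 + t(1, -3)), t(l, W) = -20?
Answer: 57954566/149 ≈ 3.8896e+5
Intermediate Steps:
n = -503/298 (n = (-646 + 143)/(318 - 20) = -503/298 ≈ -1.6879)
C = -2370 (C = -3*(336 - 1*(-454)) = -3*(336 + 454) = -3*790 = -2370)
P = -164 (P = -3 + ((-5)³ - 2*18) = -3 + (-125 - 36) = -3 - 161 = -164)
P*(C + n) = -164*(-2370 - 503/298) = -164*(-706763/298) = 57954566/149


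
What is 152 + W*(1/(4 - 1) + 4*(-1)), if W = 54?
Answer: -46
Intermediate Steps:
152 + W*(1/(4 - 1) + 4*(-1)) = 152 + 54*(1/(4 - 1) + 4*(-1)) = 152 + 54*(1/3 - 4) = 152 + 54*(⅓ - 4) = 152 + 54*(-11/3) = 152 - 198 = -46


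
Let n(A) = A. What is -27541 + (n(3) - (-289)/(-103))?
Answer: -2836703/103 ≈ -27541.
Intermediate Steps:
-27541 + (n(3) - (-289)/(-103)) = -27541 + (3 - (-289)/(-103)) = -27541 + (3 - (-289)*(-1)/103) = -27541 + (3 - 17*17/103) = -27541 + (3 - 289/103) = -27541 + 20/103 = -2836703/103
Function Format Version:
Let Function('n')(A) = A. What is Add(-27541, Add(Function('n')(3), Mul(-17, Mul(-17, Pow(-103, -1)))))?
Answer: Rational(-2836703, 103) ≈ -27541.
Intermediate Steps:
Add(-27541, Add(Function('n')(3), Mul(-17, Mul(-17, Pow(-103, -1))))) = Add(-27541, Add(3, Mul(-17, Mul(-17, Pow(-103, -1))))) = Add(-27541, Add(3, Mul(-17, Mul(-17, Rational(-1, 103))))) = Add(-27541, Add(3, Mul(-17, Rational(17, 103)))) = Add(-27541, Add(3, Rational(-289, 103))) = Add(-27541, Rational(20, 103)) = Rational(-2836703, 103)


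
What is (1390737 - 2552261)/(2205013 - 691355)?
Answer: -580762/756829 ≈ -0.76736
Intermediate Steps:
(1390737 - 2552261)/(2205013 - 691355) = -1161524/1513658 = -1161524*1/1513658 = -580762/756829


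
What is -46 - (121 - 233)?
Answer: 66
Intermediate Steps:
-46 - (121 - 233) = -46 - 1*(-112) = -46 + 112 = 66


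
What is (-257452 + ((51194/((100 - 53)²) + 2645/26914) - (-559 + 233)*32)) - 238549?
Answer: -28867162703673/59453026 ≈ -4.8555e+5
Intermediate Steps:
(-257452 + ((51194/((100 - 53)²) + 2645/26914) - (-559 + 233)*32)) - 238549 = (-257452 + ((51194/(47²) + 2645*(1/26914)) - (-326)*32)) - 238549 = (-257452 + ((51194/2209 + 2645/26914) - 1*(-10432))) - 238549 = (-257452 + ((51194*(1/2209) + 2645/26914) + 10432)) - 238549 = (-257452 + ((51194/2209 + 2645/26914) + 10432)) - 238549 = (-257452 + (1383678121/59453026 + 10432)) - 238549 = (-257452 + 621597645353/59453026) - 238549 = -14684702804399/59453026 - 238549 = -28867162703673/59453026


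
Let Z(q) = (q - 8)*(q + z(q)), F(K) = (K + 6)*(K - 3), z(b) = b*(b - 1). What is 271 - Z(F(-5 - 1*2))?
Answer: 71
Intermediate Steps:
z(b) = b*(-1 + b)
F(K) = (-3 + K)*(6 + K) (F(K) = (6 + K)*(-3 + K) = (-3 + K)*(6 + K))
Z(q) = (-8 + q)*(q + q*(-1 + q)) (Z(q) = (q - 8)*(q + q*(-1 + q)) = (-8 + q)*(q + q*(-1 + q)))
271 - Z(F(-5 - 1*2)) = 271 - (-18 + (-5 - 1*2)² + 3*(-5 - 1*2))²*(-8 + (-18 + (-5 - 1*2)² + 3*(-5 - 1*2))) = 271 - (-18 + (-5 - 2)² + 3*(-5 - 2))²*(-8 + (-18 + (-5 - 2)² + 3*(-5 - 2))) = 271 - (-18 + (-7)² + 3*(-7))²*(-8 + (-18 + (-7)² + 3*(-7))) = 271 - (-18 + 49 - 21)²*(-8 + (-18 + 49 - 21)) = 271 - 10²*(-8 + 10) = 271 - 100*2 = 271 - 1*200 = 271 - 200 = 71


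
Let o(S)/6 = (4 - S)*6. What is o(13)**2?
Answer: 104976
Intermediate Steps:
o(S) = 144 - 36*S (o(S) = 6*((4 - S)*6) = 6*(24 - 6*S) = 144 - 36*S)
o(13)**2 = (144 - 36*13)**2 = (144 - 468)**2 = (-324)**2 = 104976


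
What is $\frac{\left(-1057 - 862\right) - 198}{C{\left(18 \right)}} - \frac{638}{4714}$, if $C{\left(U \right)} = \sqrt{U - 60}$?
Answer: $- \frac{319}{2357} + \frac{2117 i \sqrt{42}}{42} \approx -0.13534 + 326.66 i$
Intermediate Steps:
$C{\left(U \right)} = \sqrt{-60 + U}$
$\frac{\left(-1057 - 862\right) - 198}{C{\left(18 \right)}} - \frac{638}{4714} = \frac{\left(-1057 - 862\right) - 198}{\sqrt{-60 + 18}} - \frac{638}{4714} = \frac{-1919 - 198}{\sqrt{-42}} - \frac{319}{2357} = - \frac{2117}{i \sqrt{42}} - \frac{319}{2357} = - 2117 \left(- \frac{i \sqrt{42}}{42}\right) - \frac{319}{2357} = \frac{2117 i \sqrt{42}}{42} - \frac{319}{2357} = - \frac{319}{2357} + \frac{2117 i \sqrt{42}}{42}$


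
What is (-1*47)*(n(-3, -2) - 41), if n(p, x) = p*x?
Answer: 1645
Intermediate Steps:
(-1*47)*(n(-3, -2) - 41) = (-1*47)*(-3*(-2) - 41) = -47*(6 - 41) = -47*(-35) = 1645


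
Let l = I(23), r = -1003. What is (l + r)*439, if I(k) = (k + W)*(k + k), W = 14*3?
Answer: 872293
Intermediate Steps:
W = 42
I(k) = 2*k*(42 + k) (I(k) = (k + 42)*(k + k) = (42 + k)*(2*k) = 2*k*(42 + k))
l = 2990 (l = 2*23*(42 + 23) = 2*23*65 = 2990)
(l + r)*439 = (2990 - 1003)*439 = 1987*439 = 872293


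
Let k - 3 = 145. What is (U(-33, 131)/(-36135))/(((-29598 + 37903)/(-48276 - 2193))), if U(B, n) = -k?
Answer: -2489804/100033725 ≈ -0.024890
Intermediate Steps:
k = 148 (k = 3 + 145 = 148)
U(B, n) = -148 (U(B, n) = -1*148 = -148)
(U(-33, 131)/(-36135))/(((-29598 + 37903)/(-48276 - 2193))) = (-148/(-36135))/(((-29598 + 37903)/(-48276 - 2193))) = (-148*(-1/36135))/((8305/(-50469))) = 148/(36135*((8305*(-1/50469)))) = 148/(36135*(-8305/50469)) = (148/36135)*(-50469/8305) = -2489804/100033725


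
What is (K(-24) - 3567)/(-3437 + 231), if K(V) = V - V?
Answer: 3567/3206 ≈ 1.1126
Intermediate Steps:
K(V) = 0
(K(-24) - 3567)/(-3437 + 231) = (0 - 3567)/(-3437 + 231) = -3567/(-3206) = -3567*(-1/3206) = 3567/3206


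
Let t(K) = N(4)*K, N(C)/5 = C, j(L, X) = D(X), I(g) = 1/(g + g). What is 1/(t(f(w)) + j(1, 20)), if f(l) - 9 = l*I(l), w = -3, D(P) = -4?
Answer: 1/186 ≈ 0.0053763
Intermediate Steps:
I(g) = 1/(2*g)
j(L, X) = -4
N(C) = 5*C
f(l) = 19/2 (f(l) = 9 + l*(1/(2*l)) = 9 + 1/2 = 19/2)
t(K) = 20*K (t(K) = (5*4)*K = 20*K)
1/(t(f(w)) + j(1, 20)) = 1/(20*(19/2) - 4) = 1/(190 - 4) = 1/186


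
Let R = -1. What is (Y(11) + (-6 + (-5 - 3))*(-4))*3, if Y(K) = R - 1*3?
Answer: 156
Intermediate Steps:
Y(K) = -4 (Y(K) = -1 - 1*3 = -1 - 3 = -4)
(Y(11) + (-6 + (-5 - 3))*(-4))*3 = (-4 + (-6 + (-5 - 3))*(-4))*3 = (-4 + (-6 - 8)*(-4))*3 = (-4 - 14*(-4))*3 = (-4 + 56)*3 = 52*3 = 156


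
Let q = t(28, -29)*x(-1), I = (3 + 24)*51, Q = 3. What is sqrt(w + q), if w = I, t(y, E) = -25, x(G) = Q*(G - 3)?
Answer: sqrt(1677) ≈ 40.951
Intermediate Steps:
x(G) = -9 + 3*G (x(G) = 3*(G - 3) = 3*(-3 + G) = -9 + 3*G)
I = 1377 (I = 27*51 = 1377)
w = 1377
q = 300 (q = -25*(-9 + 3*(-1)) = -25*(-9 - 3) = -25*(-12) = 300)
sqrt(w + q) = sqrt(1377 + 300) = sqrt(1677)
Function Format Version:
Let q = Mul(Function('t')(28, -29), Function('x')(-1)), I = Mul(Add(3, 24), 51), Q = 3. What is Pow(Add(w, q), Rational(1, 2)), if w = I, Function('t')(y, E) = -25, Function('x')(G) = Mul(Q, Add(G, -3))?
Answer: Pow(1677, Rational(1, 2)) ≈ 40.951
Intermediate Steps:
Function('x')(G) = Add(-9, Mul(3, G)) (Function('x')(G) = Mul(3, Add(G, -3)) = Mul(3, Add(-3, G)) = Add(-9, Mul(3, G)))
I = 1377 (I = Mul(27, 51) = 1377)
w = 1377
q = 300 (q = Mul(-25, Add(-9, Mul(3, -1))) = Mul(-25, Add(-9, -3)) = Mul(-25, -12) = 300)
Pow(Add(w, q), Rational(1, 2)) = Pow(Add(1377, 300), Rational(1, 2)) = Pow(1677, Rational(1, 2))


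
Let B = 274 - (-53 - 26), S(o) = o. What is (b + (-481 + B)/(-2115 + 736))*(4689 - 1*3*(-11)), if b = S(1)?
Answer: 7116054/1379 ≈ 5160.3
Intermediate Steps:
B = 353 (B = 274 - 1*(-79) = 274 + 79 = 353)
b = 1
(b + (-481 + B)/(-2115 + 736))*(4689 - 1*3*(-11)) = (1 + (-481 + 353)/(-2115 + 736))*(4689 - 1*3*(-11)) = (1 - 128/(-1379))*(4689 - 3*(-11)) = (1 - 128*(-1/1379))*(4689 + 33) = (1 + 128/1379)*4722 = (1507/1379)*4722 = 7116054/1379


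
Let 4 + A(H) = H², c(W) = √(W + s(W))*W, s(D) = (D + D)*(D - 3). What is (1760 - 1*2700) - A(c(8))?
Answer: -6568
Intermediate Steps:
s(D) = 2*D*(-3 + D) (s(D) = (2*D)*(-3 + D) = 2*D*(-3 + D))
c(W) = W*√(W + 2*W*(-3 + W)) (c(W) = √(W + 2*W*(-3 + W))*W = W*√(W + 2*W*(-3 + W)))
A(H) = -4 + H²
(1760 - 1*2700) - A(c(8)) = (1760 - 1*2700) - (-4 + (8*√(8*(-5 + 2*8)))²) = (1760 - 2700) - (-4 + (8*√(8*(-5 + 16)))²) = -940 - (-4 + (8*√(8*11))²) = -940 - (-4 + (8*√88)²) = -940 - (-4 + (8*(2*√22))²) = -940 - (-4 + (16*√22)²) = -940 - (-4 + 5632) = -940 - 1*5628 = -940 - 5628 = -6568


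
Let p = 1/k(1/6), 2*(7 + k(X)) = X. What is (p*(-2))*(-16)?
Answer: -384/83 ≈ -4.6265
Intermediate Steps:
k(X) = -7 + X/2
p = -12/83 (p = 1/(-7 + (1/2)/6) = 1/(-7 + (1/2)*(1/6)) = 1/(-7 + 1/12) = 1/(-83/12) = -12/83 ≈ -0.14458)
(p*(-2))*(-16) = -12/83*(-2)*(-16) = (24/83)*(-16) = -384/83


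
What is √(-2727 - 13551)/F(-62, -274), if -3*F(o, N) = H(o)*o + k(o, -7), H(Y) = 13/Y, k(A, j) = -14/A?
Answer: -93*I*√16278/410 ≈ -28.94*I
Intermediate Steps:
F(o, N) = -13/3 + 14/(3*o) (F(o, N) = -((13/o)*o - 14/o)/3 = -(13 - 14/o)/3 = -13/3 + 14/(3*o))
√(-2727 - 13551)/F(-62, -274) = √(-2727 - 13551)/(((⅓)*(14 - 13*(-62))/(-62))) = √(-16278)/(((⅓)*(-1/62)*(14 + 806))) = (I*√16278)/(((⅓)*(-1/62)*820)) = (I*√16278)/(-410/93) = (I*√16278)*(-93/410) = -93*I*√16278/410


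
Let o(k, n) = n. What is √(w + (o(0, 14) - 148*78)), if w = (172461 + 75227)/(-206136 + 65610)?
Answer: I*√6325670418838/23421 ≈ 107.39*I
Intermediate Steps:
w = -123844/70263 (w = 247688/(-140526) = 247688*(-1/140526) = -123844/70263 ≈ -1.7626)
√(w + (o(0, 14) - 148*78)) = √(-123844/70263 + (14 - 148*78)) = √(-123844/70263 + (14 - 11544)) = √(-123844/70263 - 11530) = √(-810256234/70263) = I*√6325670418838/23421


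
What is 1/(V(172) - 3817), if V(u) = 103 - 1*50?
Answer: -1/3764 ≈ -0.00026567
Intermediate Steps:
V(u) = 53 (V(u) = 103 - 50 = 53)
1/(V(172) - 3817) = 1/(53 - 3817) = 1/(-3764) = -1/3764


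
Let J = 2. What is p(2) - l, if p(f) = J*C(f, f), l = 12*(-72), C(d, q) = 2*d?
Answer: 872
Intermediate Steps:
l = -864
p(f) = 4*f (p(f) = 2*(2*f) = 4*f)
p(2) - l = 4*2 - 1*(-864) = 8 + 864 = 872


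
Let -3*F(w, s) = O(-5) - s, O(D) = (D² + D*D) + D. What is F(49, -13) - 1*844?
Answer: -2590/3 ≈ -863.33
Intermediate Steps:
O(D) = D + 2*D² (O(D) = (D² + D²) + D = 2*D² + D = D + 2*D²)
F(w, s) = -15 + s/3 (F(w, s) = -(-5*(1 + 2*(-5)) - s)/3 = -(-5*(1 - 10) - s)/3 = -(-5*(-9) - s)/3 = -(45 - s)/3 = -15 + s/3)
F(49, -13) - 1*844 = (-15 + (⅓)*(-13)) - 1*844 = (-15 - 13/3) - 844 = -58/3 - 844 = -2590/3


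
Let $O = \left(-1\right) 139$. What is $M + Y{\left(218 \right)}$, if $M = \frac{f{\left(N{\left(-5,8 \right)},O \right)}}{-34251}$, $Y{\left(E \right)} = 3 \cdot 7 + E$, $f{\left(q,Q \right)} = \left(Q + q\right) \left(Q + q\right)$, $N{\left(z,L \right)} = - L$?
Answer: $\frac{55540}{233} \approx 238.37$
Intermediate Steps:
$O = -139$
$f{\left(q,Q \right)} = \left(Q + q\right)^{2}$
$Y{\left(E \right)} = 21 + E$
$M = - \frac{147}{233}$ ($M = \frac{\left(-139 - 8\right)^{2}}{-34251} = \left(-139 - 8\right)^{2} \left(- \frac{1}{34251}\right) = \left(-147\right)^{2} \left(- \frac{1}{34251}\right) = 21609 \left(- \frac{1}{34251}\right) = - \frac{147}{233} \approx -0.6309$)
$M + Y{\left(218 \right)} = - \frac{147}{233} + \left(21 + 218\right) = - \frac{147}{233} + 239 = \frac{55540}{233}$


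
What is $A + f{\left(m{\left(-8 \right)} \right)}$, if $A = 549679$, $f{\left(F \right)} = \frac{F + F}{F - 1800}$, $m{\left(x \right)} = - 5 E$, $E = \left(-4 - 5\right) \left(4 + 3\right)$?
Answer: $\frac{18139393}{33} \approx 5.4968 \cdot 10^{5}$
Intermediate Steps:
$E = -63$ ($E = \left(-9\right) 7 = -63$)
$m{\left(x \right)} = 315$ ($m{\left(x \right)} = \left(-5\right) \left(-63\right) = 315$)
$f{\left(F \right)} = \frac{2 F}{-1800 + F}$
$A + f{\left(m{\left(-8 \right)} \right)} = 549679 + 2 \cdot 315 \frac{1}{-1800 + 315} = 549679 + 2 \cdot 315 \frac{1}{-1485} = 549679 + 2 \cdot 315 \left(- \frac{1}{1485}\right) = 549679 - \frac{14}{33} = \frac{18139393}{33}$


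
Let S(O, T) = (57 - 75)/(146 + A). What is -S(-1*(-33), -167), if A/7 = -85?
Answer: -18/449 ≈ -0.040089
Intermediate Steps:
A = -595 (A = 7*(-85) = -595)
S(O, T) = 18/449 (S(O, T) = (57 - 75)/(146 - 595) = -18/(-449) = -18*(-1/449) = 18/449)
-S(-1*(-33), -167) = -1*18/449 = -18/449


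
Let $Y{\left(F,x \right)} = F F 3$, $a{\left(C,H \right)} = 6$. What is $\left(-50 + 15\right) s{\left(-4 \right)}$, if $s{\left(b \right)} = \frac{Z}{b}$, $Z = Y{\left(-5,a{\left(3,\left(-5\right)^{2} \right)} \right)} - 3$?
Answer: $630$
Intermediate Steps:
$Y{\left(F,x \right)} = 3 F^{2}$ ($Y{\left(F,x \right)} = F^{2} \cdot 3 = 3 F^{2}$)
$Z = 72$ ($Z = 3 \left(-5\right)^{2} - 3 = 3 \cdot 25 - 3 = 75 - 3 = 72$)
$s{\left(b \right)} = \frac{72}{b}$
$\left(-50 + 15\right) s{\left(-4 \right)} = \left(-50 + 15\right) \frac{72}{-4} = - 35 \cdot 72 \left(- \frac{1}{4}\right) = \left(-35\right) \left(-18\right) = 630$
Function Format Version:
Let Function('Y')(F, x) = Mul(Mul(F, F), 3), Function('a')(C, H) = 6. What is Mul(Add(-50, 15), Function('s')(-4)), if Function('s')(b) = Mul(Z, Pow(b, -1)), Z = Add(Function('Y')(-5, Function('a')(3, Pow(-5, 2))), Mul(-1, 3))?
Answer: 630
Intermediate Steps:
Function('Y')(F, x) = Mul(3, Pow(F, 2)) (Function('Y')(F, x) = Mul(Pow(F, 2), 3) = Mul(3, Pow(F, 2)))
Z = 72 (Z = Add(Mul(3, Pow(-5, 2)), Mul(-1, 3)) = Add(Mul(3, 25), -3) = Add(75, -3) = 72)
Function('s')(b) = Mul(72, Pow(b, -1))
Mul(Add(-50, 15), Function('s')(-4)) = Mul(Add(-50, 15), Mul(72, Pow(-4, -1))) = Mul(-35, Mul(72, Rational(-1, 4))) = Mul(-35, -18) = 630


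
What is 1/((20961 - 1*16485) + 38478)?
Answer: 1/42954 ≈ 2.3281e-5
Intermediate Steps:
1/((20961 - 1*16485) + 38478) = 1/((20961 - 16485) + 38478) = 1/(4476 + 38478) = 1/42954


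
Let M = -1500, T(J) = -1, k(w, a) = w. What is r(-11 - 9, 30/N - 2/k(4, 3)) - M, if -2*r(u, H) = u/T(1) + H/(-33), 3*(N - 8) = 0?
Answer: 393373/264 ≈ 1490.0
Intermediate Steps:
N = 8 (N = 8 + (⅓)*0 = 8 + 0 = 8)
r(u, H) = u/2 + H/66 (r(u, H) = -(u/(-1) + H/(-33))/2 = -(u*(-1) + H*(-1/33))/2 = -(-u - H/33)/2 = u/2 + H/66)
r(-11 - 9, 30/N - 2/k(4, 3)) - M = ((-11 - 9)/2 + (30/8 - 2/4)/66) - 1*(-1500) = ((½)*(-20) + (30*(⅛) - 2*¼)/66) + 1500 = (-10 + (15/4 - ½)/66) + 1500 = (-10 + (1/66)*(13/4)) + 1500 = (-10 + 13/264) + 1500 = -2627/264 + 1500 = 393373/264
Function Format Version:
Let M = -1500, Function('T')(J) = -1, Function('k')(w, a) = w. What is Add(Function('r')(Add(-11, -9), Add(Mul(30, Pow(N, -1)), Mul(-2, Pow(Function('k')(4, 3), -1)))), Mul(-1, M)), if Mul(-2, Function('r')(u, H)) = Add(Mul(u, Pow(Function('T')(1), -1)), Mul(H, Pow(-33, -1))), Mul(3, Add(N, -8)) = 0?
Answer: Rational(393373, 264) ≈ 1490.0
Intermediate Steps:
N = 8 (N = Add(8, Mul(Rational(1, 3), 0)) = Add(8, 0) = 8)
Function('r')(u, H) = Add(Mul(Rational(1, 2), u), Mul(Rational(1, 66), H)) (Function('r')(u, H) = Mul(Rational(-1, 2), Add(Mul(u, Pow(-1, -1)), Mul(H, Pow(-33, -1)))) = Mul(Rational(-1, 2), Add(Mul(u, -1), Mul(H, Rational(-1, 33)))) = Mul(Rational(-1, 2), Add(Mul(-1, u), Mul(Rational(-1, 33), H))) = Add(Mul(Rational(1, 2), u), Mul(Rational(1, 66), H)))
Add(Function('r')(Add(-11, -9), Add(Mul(30, Pow(N, -1)), Mul(-2, Pow(Function('k')(4, 3), -1)))), Mul(-1, M)) = Add(Add(Mul(Rational(1, 2), Add(-11, -9)), Mul(Rational(1, 66), Add(Mul(30, Pow(8, -1)), Mul(-2, Pow(4, -1))))), Mul(-1, -1500)) = Add(Add(Mul(Rational(1, 2), -20), Mul(Rational(1, 66), Add(Mul(30, Rational(1, 8)), Mul(-2, Rational(1, 4))))), 1500) = Add(Add(-10, Mul(Rational(1, 66), Add(Rational(15, 4), Rational(-1, 2)))), 1500) = Add(Add(-10, Mul(Rational(1, 66), Rational(13, 4))), 1500) = Add(Add(-10, Rational(13, 264)), 1500) = Add(Rational(-2627, 264), 1500) = Rational(393373, 264)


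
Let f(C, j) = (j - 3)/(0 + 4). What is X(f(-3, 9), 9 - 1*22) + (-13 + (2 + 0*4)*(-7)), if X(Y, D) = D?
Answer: -40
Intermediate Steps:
f(C, j) = -3/4 + j/4 (f(C, j) = (-3 + j)/4 = (-3 + j)*(1/4) = -3/4 + j/4)
X(f(-3, 9), 9 - 1*22) + (-13 + (2 + 0*4)*(-7)) = (9 - 1*22) + (-13 + (2 + 0*4)*(-7)) = (9 - 22) + (-13 + (2 + 0)*(-7)) = -13 + (-13 + 2*(-7)) = -13 + (-13 - 14) = -13 - 27 = -40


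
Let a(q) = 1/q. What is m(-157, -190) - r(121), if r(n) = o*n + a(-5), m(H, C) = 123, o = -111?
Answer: 67771/5 ≈ 13554.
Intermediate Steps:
r(n) = -1/5 - 111*n (r(n) = -111*n + 1/(-5) = -111*n - 1/5 = -1/5 - 111*n)
m(-157, -190) - r(121) = 123 - (-1/5 - 111*121) = 123 - (-1/5 - 13431) = 123 - 1*(-67156/5) = 123 + 67156/5 = 67771/5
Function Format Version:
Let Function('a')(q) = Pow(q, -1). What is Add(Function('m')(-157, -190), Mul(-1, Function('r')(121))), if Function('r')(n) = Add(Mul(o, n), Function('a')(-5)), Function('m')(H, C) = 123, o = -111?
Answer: Rational(67771, 5) ≈ 13554.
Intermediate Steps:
Function('r')(n) = Add(Rational(-1, 5), Mul(-111, n)) (Function('r')(n) = Add(Mul(-111, n), Pow(-5, -1)) = Add(Mul(-111, n), Rational(-1, 5)) = Add(Rational(-1, 5), Mul(-111, n)))
Add(Function('m')(-157, -190), Mul(-1, Function('r')(121))) = Add(123, Mul(-1, Add(Rational(-1, 5), Mul(-111, 121)))) = Add(123, Mul(-1, Add(Rational(-1, 5), -13431))) = Add(123, Mul(-1, Rational(-67156, 5))) = Add(123, Rational(67156, 5)) = Rational(67771, 5)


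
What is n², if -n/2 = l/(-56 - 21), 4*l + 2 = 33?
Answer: 961/23716 ≈ 0.040521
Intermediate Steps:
l = 31/4 (l = -½ + (¼)*33 = -½ + 33/4 = 31/4 ≈ 7.7500)
n = 31/154 (n = -31/(2*(-56 - 21)) = -31/(2*(-77)) = -31*(-1)/(2*77) = -2*(-31/308) = 31/154 ≈ 0.20130)
n² = (31/154)² = 961/23716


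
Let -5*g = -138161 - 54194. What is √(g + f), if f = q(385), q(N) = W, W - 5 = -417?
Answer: √38059 ≈ 195.09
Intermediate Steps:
W = -412 (W = 5 - 417 = -412)
q(N) = -412
g = 38471 (g = -(-138161 - 54194)/5 = -⅕*(-192355) = 38471)
f = -412
√(g + f) = √(38471 - 412) = √38059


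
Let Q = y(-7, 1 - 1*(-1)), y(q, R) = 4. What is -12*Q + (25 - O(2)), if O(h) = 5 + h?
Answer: -30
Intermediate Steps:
Q = 4
-12*Q + (25 - O(2)) = -12*4 + (25 - (5 + 2)) = -48 + (25 - 1*7) = -48 + (25 - 7) = -48 + 18 = -30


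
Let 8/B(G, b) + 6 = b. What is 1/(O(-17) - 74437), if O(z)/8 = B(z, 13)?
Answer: -7/520995 ≈ -1.3436e-5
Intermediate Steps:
B(G, b) = 8/(-6 + b)
O(z) = 64/7 (O(z) = 8*(8/(-6 + 13)) = 8*(8/7) = 64/7)
1/(O(-17) - 74437) = 1/(64/7 - 74437) = 1/(-520995/7) = -7/520995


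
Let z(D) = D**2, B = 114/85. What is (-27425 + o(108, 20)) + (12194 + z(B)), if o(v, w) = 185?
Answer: -108694354/7225 ≈ -15044.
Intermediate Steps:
B = 114/85 (B = 114*(1/85) = 114/85 ≈ 1.3412)
(-27425 + o(108, 20)) + (12194 + z(B)) = (-27425 + 185) + (12194 + (114/85)**2) = -27240 + (12194 + 12996/7225) = -27240 + 88114646/7225 = -108694354/7225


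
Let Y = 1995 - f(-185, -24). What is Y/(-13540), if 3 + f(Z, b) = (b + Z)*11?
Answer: -4297/13540 ≈ -0.31736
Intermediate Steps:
f(Z, b) = -3 + 11*Z + 11*b (f(Z, b) = -3 + (b + Z)*11 = -3 + (Z + b)*11 = -3 + (11*Z + 11*b) = -3 + 11*Z + 11*b)
Y = 4297 (Y = 1995 - (-3 + 11*(-185) + 11*(-24)) = 1995 - (-3 - 2035 - 264) = 1995 - 1*(-2302) = 1995 + 2302 = 4297)
Y/(-13540) = 4297/(-13540) = 4297*(-1/13540) = -4297/13540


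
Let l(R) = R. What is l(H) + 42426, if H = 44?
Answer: 42470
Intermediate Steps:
l(H) + 42426 = 44 + 42426 = 42470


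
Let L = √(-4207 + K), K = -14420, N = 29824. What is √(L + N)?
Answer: √(29824 + I*√18627) ≈ 172.7 + 0.3951*I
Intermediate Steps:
L = I*√18627 (L = √(-4207 - 14420) = √(-18627) = I*√18627 ≈ 136.48*I)
√(L + N) = √(I*√18627 + 29824) = √(29824 + I*√18627)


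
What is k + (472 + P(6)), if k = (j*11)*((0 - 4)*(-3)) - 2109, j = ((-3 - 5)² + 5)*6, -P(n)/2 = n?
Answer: 52999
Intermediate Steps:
P(n) = -2*n
j = 414 (j = ((-8)² + 5)*6 = (64 + 5)*6 = 69*6 = 414)
k = 52539 (k = (414*11)*((0 - 4)*(-3)) - 2109 = 4554*(-4*(-3)) - 2109 = 4554*12 - 2109 = 54648 - 2109 = 52539)
k + (472 + P(6)) = 52539 + (472 - 2*6) = 52539 + (472 - 12) = 52539 + 460 = 52999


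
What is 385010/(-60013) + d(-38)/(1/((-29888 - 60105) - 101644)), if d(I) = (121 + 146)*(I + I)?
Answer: 233372432929042/60013 ≈ 3.8887e+9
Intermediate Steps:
d(I) = 534*I (d(I) = 267*(2*I) = 534*I)
385010/(-60013) + d(-38)/(1/((-29888 - 60105) - 101644)) = 385010/(-60013) + (534*(-38))/(1/((-29888 - 60105) - 101644)) = 385010*(-1/60013) - 20292/(1/(-89993 - 101644)) = -385010/60013 - 20292/(1/(-191637)) = -385010/60013 - 20292/(-1/191637) = -385010/60013 - 20292*(-191637) = -385010/60013 + 3888698004 = 233372432929042/60013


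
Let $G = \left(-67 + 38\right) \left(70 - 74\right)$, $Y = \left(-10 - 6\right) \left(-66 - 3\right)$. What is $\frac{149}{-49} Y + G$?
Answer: $- \frac{158812}{49} \approx -3241.1$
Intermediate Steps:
$Y = 1104$ ($Y = \left(-16\right) \left(-69\right) = 1104$)
$G = 116$ ($G = \left(-29\right) \left(-4\right) = 116$)
$\frac{149}{-49} Y + G = \frac{149}{-49} \cdot 1104 + 116 = 149 \left(- \frac{1}{49}\right) 1104 + 116 = \left(- \frac{149}{49}\right) 1104 + 116 = - \frac{164496}{49} + 116 = - \frac{158812}{49}$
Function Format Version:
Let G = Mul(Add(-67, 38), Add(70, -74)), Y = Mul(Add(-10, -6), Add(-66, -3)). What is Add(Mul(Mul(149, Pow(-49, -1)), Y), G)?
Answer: Rational(-158812, 49) ≈ -3241.1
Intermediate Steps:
Y = 1104 (Y = Mul(-16, -69) = 1104)
G = 116 (G = Mul(-29, -4) = 116)
Add(Mul(Mul(149, Pow(-49, -1)), Y), G) = Add(Mul(Mul(149, Pow(-49, -1)), 1104), 116) = Add(Mul(Mul(149, Rational(-1, 49)), 1104), 116) = Add(Mul(Rational(-149, 49), 1104), 116) = Add(Rational(-164496, 49), 116) = Rational(-158812, 49)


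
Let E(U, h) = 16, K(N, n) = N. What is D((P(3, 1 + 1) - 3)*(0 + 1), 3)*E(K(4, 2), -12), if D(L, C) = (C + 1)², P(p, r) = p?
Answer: 256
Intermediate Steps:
D(L, C) = (1 + C)²
D((P(3, 1 + 1) - 3)*(0 + 1), 3)*E(K(4, 2), -12) = (1 + 3)²*16 = 4²*16 = 16*16 = 256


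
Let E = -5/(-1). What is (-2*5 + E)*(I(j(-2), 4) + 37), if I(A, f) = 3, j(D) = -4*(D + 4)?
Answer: -200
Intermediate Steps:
j(D) = -16 - 4*D (j(D) = -4*(4 + D) = -16 - 4*D)
E = 5 (E = -5*(-1) = 5)
(-2*5 + E)*(I(j(-2), 4) + 37) = (-2*5 + 5)*(3 + 37) = (-10 + 5)*40 = -5*40 = -200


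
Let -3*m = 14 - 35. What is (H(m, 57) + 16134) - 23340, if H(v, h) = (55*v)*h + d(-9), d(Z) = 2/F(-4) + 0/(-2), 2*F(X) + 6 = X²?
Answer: 73697/5 ≈ 14739.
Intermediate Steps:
m = 7 (m = -(14 - 35)/3 = -⅓*(-21) = 7)
F(X) = -3 + X²/2
d(Z) = ⅖ (d(Z) = 2/(-3 + (½)*(-4)²) + 0/(-2) = 2/(-3 + (½)*16) + 0*(-½) = 2/(-3 + 8) + 0 = 2/5 + 0 = 2*(⅕) + 0 = ⅖ + 0 = ⅖)
H(v, h) = ⅖ + 55*h*v (H(v, h) = (55*v)*h + ⅖ = 55*h*v + ⅖ = ⅖ + 55*h*v)
(H(m, 57) + 16134) - 23340 = ((⅖ + 55*57*7) + 16134) - 23340 = ((⅖ + 21945) + 16134) - 23340 = (109727/5 + 16134) - 23340 = 190397/5 - 23340 = 73697/5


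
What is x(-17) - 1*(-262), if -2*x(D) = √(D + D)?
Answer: 262 - I*√34/2 ≈ 262.0 - 2.9155*I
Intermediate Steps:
x(D) = -√2*√D/2 (x(D) = -√(D + D)/2 = -√2*√D/2)
x(-17) - 1*(-262) = -√2*√(-17)/2 - 1*(-262) = -√2*I*√17/2 + 262 = -I*√34/2 + 262 = 262 - I*√34/2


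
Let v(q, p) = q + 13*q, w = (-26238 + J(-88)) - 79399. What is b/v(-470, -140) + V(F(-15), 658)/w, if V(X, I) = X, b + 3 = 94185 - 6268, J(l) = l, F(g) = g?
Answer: -185892179/13913410 ≈ -13.361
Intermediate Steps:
b = 87914 (b = -3 + (94185 - 6268) = -3 + 87917 = 87914)
w = -105725 (w = (-26238 - 88) - 79399 = -26326 - 79399 = -105725)
v(q, p) = 14*q
b/v(-470, -140) + V(F(-15), 658)/w = 87914/((14*(-470))) - 15/(-105725) = 87914/(-6580) - 15*(-1/105725) = 87914*(-1/6580) + 3/21145 = -43957/3290 + 3/21145 = -185892179/13913410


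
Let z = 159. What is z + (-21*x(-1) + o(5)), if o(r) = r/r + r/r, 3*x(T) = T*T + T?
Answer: 161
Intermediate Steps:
x(T) = T/3 + T²/3 (x(T) = (T*T + T)/3 = (T² + T)/3 = (T + T²)/3 = T/3 + T²/3)
o(r) = 2 (o(r) = 1 + 1 = 2)
z + (-21*x(-1) + o(5)) = 159 + (-7*(-1)*(1 - 1) + 2) = 159 + (-7*(-1)*0 + 2) = 159 + (-21*0 + 2) = 159 + (0 + 2) = 159 + 2 = 161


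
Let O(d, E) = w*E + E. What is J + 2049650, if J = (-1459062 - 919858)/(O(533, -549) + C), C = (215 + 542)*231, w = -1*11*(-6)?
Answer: 70755372920/34521 ≈ 2.0496e+6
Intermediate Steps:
w = 66 (w = -11*(-6) = 66)
C = 174867 (C = 757*231 = 174867)
O(d, E) = 67*E (O(d, E) = 66*E + E = 67*E)
J = -594730/34521 (J = (-1459062 - 919858)/(67*(-549) + 174867) = -2378920/(-36783 + 174867) = -2378920/138084 = -2378920*1/138084 = -594730/34521 ≈ -17.228)
J + 2049650 = -594730/34521 + 2049650 = 70755372920/34521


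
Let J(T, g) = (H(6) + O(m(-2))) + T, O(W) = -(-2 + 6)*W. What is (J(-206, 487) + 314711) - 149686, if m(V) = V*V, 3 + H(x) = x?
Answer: 164806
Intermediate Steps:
H(x) = -3 + x
m(V) = V²
O(W) = -4*W
J(T, g) = -13 + T (J(T, g) = ((-3 + 6) - 4*(-2)²) + T = (3 - 4*4) + T = (3 - 16) + T = -13 + T)
(J(-206, 487) + 314711) - 149686 = ((-13 - 206) + 314711) - 149686 = (-219 + 314711) - 149686 = 314492 - 149686 = 164806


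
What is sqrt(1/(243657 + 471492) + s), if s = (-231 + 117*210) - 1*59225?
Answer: I*sqrt(2719406993417)/8829 ≈ 186.78*I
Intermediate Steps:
s = -34886 (s = (-231 + 24570) - 59225 = 24339 - 59225 = -34886)
sqrt(1/(243657 + 471492) + s) = sqrt(1/(243657 + 471492) - 34886) = sqrt(1/715149 - 34886) = sqrt(-24948688013/715149) = I*sqrt(2719406993417)/8829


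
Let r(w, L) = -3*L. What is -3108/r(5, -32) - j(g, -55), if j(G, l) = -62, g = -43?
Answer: 237/8 ≈ 29.625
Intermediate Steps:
-3108/r(5, -32) - j(g, -55) = -3108/((-3*(-32))) - 1*(-62) = -3108/96 + 62 = -3108*1/96 + 62 = -259/8 + 62 = 237/8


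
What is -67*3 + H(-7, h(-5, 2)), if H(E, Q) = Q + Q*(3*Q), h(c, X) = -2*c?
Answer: 109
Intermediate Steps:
H(E, Q) = Q + 3*Q²
-67*3 + H(-7, h(-5, 2)) = -67*3 + (-2*(-5))*(1 + 3*(-2*(-5))) = -201 + 10*(1 + 3*10) = -201 + 10*(1 + 30) = -201 + 10*31 = -201 + 310 = 109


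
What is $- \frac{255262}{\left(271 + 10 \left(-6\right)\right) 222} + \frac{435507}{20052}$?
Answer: $\frac{848972515}{52181988} \approx 16.269$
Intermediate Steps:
$- \frac{255262}{\left(271 + 10 \left(-6\right)\right) 222} + \frac{435507}{20052} = - \frac{255262}{\left(271 - 60\right) 222} + 435507 \cdot \frac{1}{20052} = - \frac{255262}{211 \cdot 222} + \frac{145169}{6684} = - \frac{255262}{46842} + \frac{145169}{6684} = \left(-255262\right) \frac{1}{46842} + \frac{145169}{6684} = - \frac{127631}{23421} + \frac{145169}{6684} = \frac{848972515}{52181988}$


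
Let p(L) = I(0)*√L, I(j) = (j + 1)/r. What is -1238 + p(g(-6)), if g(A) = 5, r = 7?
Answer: -1238 + √5/7 ≈ -1237.7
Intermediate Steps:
I(j) = ⅐ + j/7 (I(j) = (j + 1)/7 = (1 + j)*(⅐) = ⅐ + j/7)
p(L) = √L/7 (p(L) = (⅐ + (⅐)*0)*√L = (⅐ + 0)*√L = √L/7)
-1238 + p(g(-6)) = -1238 + √5/7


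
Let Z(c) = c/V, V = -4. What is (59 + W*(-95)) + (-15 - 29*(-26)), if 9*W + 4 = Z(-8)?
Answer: 7372/9 ≈ 819.11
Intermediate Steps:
Z(c) = -c/4 (Z(c) = c/(-4) = c*(-¼) = -c/4)
W = -2/9 (W = -4/9 + (-¼*(-8))/9 = -4/9 + (⅑)*2 = -4/9 + 2/9 = -2/9 ≈ -0.22222)
(59 + W*(-95)) + (-15 - 29*(-26)) = (59 - 2/9*(-95)) + (-15 - 29*(-26)) = (59 + 190/9) + (-15 + 754) = 721/9 + 739 = 7372/9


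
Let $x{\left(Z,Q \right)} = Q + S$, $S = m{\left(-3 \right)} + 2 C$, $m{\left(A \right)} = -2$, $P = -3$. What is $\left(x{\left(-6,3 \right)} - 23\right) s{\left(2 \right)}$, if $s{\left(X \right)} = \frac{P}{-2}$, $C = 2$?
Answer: $-27$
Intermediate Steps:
$S = 2$ ($S = -2 + 2 \cdot 2 = -2 + 4 = 2$)
$x{\left(Z,Q \right)} = 2 + Q$ ($x{\left(Z,Q \right)} = Q + 2 = 2 + Q$)
$s{\left(X \right)} = \frac{3}{2}$ ($s{\left(X \right)} = - \frac{3}{-2} = \left(-3\right) \left(- \frac{1}{2}\right) = \frac{3}{2}$)
$\left(x{\left(-6,3 \right)} - 23\right) s{\left(2 \right)} = \left(\left(2 + 3\right) - 23\right) \frac{3}{2} = \left(5 - 23\right) \frac{3}{2} = \left(-18\right) \frac{3}{2} = -27$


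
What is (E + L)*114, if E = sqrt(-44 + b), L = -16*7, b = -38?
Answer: -12768 + 114*I*sqrt(82) ≈ -12768.0 + 1032.3*I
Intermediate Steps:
L = -112
E = I*sqrt(82) (E = sqrt(-44 - 38) = sqrt(-82) = I*sqrt(82) ≈ 9.0554*I)
(E + L)*114 = (I*sqrt(82) - 112)*114 = (-112 + I*sqrt(82))*114 = -12768 + 114*I*sqrt(82)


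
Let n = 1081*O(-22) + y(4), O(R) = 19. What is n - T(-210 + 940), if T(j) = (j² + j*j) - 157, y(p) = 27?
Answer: -1045077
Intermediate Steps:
T(j) = -157 + 2*j² (T(j) = (j² + j²) - 157 = 2*j² - 157 = -157 + 2*j²)
n = 20566 (n = 1081*19 + 27 = 20539 + 27 = 20566)
n - T(-210 + 940) = 20566 - (-157 + 2*(-210 + 940)²) = 20566 - (-157 + 2*730²) = 20566 - (-157 + 2*532900) = 20566 - (-157 + 1065800) = 20566 - 1*1065643 = 20566 - 1065643 = -1045077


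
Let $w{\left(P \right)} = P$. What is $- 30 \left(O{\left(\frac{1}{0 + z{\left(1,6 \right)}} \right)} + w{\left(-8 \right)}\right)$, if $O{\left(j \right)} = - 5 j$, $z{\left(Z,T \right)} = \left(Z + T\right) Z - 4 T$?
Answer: $\frac{3930}{17} \approx 231.18$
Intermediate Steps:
$z{\left(Z,T \right)} = - 4 T + Z \left(T + Z\right)$ ($z{\left(Z,T \right)} = \left(T + Z\right) Z - 4 T = Z \left(T + Z\right) - 4 T = - 4 T + Z \left(T + Z\right)$)
$- 30 \left(O{\left(\frac{1}{0 + z{\left(1,6 \right)}} \right)} + w{\left(-8 \right)}\right) = - 30 \left(- \frac{5}{0 + \left(1^{2} - 24 + 6 \cdot 1\right)} - 8\right) = - 30 \left(- \frac{5}{0 + \left(1 - 24 + 6\right)} - 8\right) = - 30 \left(- \frac{5}{0 - 17} - 8\right) = - 30 \left(- \frac{5}{-17} - 8\right) = - 30 \left(\left(-5\right) \left(- \frac{1}{17}\right) - 8\right) = - 30 \left(\frac{5}{17} - 8\right) = \left(-30\right) \left(- \frac{131}{17}\right) = \frac{3930}{17}$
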